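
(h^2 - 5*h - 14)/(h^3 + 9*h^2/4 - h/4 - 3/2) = 4*(h - 7)/(4*h^2 + h - 3)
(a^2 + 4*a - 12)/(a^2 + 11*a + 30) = (a - 2)/(a + 5)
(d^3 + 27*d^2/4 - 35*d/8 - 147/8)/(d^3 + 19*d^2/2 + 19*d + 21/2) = (d - 7/4)/(d + 1)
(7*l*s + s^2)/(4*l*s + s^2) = (7*l + s)/(4*l + s)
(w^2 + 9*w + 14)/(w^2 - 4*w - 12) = (w + 7)/(w - 6)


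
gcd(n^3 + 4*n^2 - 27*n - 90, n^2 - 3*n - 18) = n + 3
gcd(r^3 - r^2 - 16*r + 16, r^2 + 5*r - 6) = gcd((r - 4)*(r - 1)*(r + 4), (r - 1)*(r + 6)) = r - 1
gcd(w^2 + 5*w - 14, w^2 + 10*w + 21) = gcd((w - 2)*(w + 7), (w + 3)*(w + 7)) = w + 7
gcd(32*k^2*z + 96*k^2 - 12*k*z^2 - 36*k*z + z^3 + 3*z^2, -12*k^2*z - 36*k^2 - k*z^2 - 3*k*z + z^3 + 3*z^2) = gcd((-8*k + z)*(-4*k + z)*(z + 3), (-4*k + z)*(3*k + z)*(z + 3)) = -4*k*z - 12*k + z^2 + 3*z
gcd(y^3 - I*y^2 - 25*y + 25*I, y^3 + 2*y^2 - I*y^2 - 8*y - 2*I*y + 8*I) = y - I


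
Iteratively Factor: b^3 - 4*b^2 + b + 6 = (b - 2)*(b^2 - 2*b - 3) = (b - 3)*(b - 2)*(b + 1)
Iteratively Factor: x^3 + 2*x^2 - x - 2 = (x - 1)*(x^2 + 3*x + 2) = (x - 1)*(x + 1)*(x + 2)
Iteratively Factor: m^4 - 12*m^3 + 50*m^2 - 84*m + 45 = (m - 5)*(m^3 - 7*m^2 + 15*m - 9) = (m - 5)*(m - 1)*(m^2 - 6*m + 9) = (m - 5)*(m - 3)*(m - 1)*(m - 3)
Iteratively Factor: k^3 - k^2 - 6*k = (k - 3)*(k^2 + 2*k) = k*(k - 3)*(k + 2)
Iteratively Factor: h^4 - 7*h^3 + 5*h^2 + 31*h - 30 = (h - 5)*(h^3 - 2*h^2 - 5*h + 6) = (h - 5)*(h + 2)*(h^2 - 4*h + 3) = (h - 5)*(h - 3)*(h + 2)*(h - 1)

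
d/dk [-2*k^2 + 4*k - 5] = 4 - 4*k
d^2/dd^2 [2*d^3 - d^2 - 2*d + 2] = 12*d - 2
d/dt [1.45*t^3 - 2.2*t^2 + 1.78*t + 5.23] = 4.35*t^2 - 4.4*t + 1.78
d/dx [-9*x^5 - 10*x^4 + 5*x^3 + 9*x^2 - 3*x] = -45*x^4 - 40*x^3 + 15*x^2 + 18*x - 3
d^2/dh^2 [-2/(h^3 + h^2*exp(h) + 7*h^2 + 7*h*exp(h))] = 2*(h*(h^2 + h*exp(h) + 7*h + 7*exp(h))*(h^2*exp(h) + 11*h*exp(h) + 6*h + 16*exp(h) + 14) - 2*(h^2*exp(h) + 3*h^2 + 9*h*exp(h) + 14*h + 7*exp(h))^2)/(h^3*(h^2 + h*exp(h) + 7*h + 7*exp(h))^3)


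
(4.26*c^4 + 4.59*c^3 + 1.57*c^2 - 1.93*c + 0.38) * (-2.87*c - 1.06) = -12.2262*c^5 - 17.6889*c^4 - 9.3713*c^3 + 3.8749*c^2 + 0.9552*c - 0.4028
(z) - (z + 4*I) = -4*I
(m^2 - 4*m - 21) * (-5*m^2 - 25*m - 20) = -5*m^4 - 5*m^3 + 185*m^2 + 605*m + 420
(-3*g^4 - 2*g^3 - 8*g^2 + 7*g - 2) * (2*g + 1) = -6*g^5 - 7*g^4 - 18*g^3 + 6*g^2 + 3*g - 2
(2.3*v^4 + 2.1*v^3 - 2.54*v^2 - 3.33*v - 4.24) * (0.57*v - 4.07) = 1.311*v^5 - 8.164*v^4 - 9.9948*v^3 + 8.4397*v^2 + 11.1363*v + 17.2568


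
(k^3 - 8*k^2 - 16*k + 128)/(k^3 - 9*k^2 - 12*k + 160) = (k - 4)/(k - 5)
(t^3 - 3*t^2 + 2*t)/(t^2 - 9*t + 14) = t*(t - 1)/(t - 7)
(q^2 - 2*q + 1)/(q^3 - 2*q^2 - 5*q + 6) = (q - 1)/(q^2 - q - 6)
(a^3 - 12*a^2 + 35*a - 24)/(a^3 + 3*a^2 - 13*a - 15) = (a^2 - 9*a + 8)/(a^2 + 6*a + 5)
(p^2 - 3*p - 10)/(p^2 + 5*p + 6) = (p - 5)/(p + 3)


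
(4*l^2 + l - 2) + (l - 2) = 4*l^2 + 2*l - 4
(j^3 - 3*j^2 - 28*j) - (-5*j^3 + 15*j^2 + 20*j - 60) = 6*j^3 - 18*j^2 - 48*j + 60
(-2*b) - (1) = -2*b - 1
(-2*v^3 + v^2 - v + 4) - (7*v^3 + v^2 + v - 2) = -9*v^3 - 2*v + 6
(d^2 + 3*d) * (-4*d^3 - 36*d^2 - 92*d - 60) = -4*d^5 - 48*d^4 - 200*d^3 - 336*d^2 - 180*d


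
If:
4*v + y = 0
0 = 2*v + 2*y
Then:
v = 0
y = 0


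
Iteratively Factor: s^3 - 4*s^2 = (s)*(s^2 - 4*s) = s*(s - 4)*(s)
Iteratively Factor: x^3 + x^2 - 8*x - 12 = (x + 2)*(x^2 - x - 6) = (x + 2)^2*(x - 3)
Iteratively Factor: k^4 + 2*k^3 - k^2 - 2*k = (k + 2)*(k^3 - k) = (k + 1)*(k + 2)*(k^2 - k) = k*(k + 1)*(k + 2)*(k - 1)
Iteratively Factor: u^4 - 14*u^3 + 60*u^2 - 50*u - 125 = (u - 5)*(u^3 - 9*u^2 + 15*u + 25) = (u - 5)^2*(u^2 - 4*u - 5) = (u - 5)^3*(u + 1)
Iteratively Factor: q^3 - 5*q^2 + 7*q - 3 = (q - 3)*(q^2 - 2*q + 1) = (q - 3)*(q - 1)*(q - 1)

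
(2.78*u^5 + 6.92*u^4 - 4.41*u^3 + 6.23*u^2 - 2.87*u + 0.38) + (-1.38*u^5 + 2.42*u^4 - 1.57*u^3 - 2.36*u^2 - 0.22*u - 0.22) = 1.4*u^5 + 9.34*u^4 - 5.98*u^3 + 3.87*u^2 - 3.09*u + 0.16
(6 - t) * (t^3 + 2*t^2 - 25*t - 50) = -t^4 + 4*t^3 + 37*t^2 - 100*t - 300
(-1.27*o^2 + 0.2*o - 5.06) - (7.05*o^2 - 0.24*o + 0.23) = -8.32*o^2 + 0.44*o - 5.29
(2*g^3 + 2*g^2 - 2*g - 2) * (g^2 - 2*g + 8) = 2*g^5 - 2*g^4 + 10*g^3 + 18*g^2 - 12*g - 16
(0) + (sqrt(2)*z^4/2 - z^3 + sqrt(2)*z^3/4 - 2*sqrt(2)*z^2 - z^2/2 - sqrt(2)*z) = sqrt(2)*z^4/2 - z^3 + sqrt(2)*z^3/4 - 2*sqrt(2)*z^2 - z^2/2 - sqrt(2)*z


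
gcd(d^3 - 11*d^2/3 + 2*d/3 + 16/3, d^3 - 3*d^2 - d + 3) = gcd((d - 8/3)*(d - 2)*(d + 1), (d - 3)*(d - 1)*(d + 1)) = d + 1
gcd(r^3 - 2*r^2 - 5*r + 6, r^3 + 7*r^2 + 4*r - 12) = r^2 + r - 2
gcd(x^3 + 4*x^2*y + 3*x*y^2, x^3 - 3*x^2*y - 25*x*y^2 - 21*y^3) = x^2 + 4*x*y + 3*y^2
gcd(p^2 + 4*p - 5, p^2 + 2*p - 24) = 1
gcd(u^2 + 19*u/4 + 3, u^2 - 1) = 1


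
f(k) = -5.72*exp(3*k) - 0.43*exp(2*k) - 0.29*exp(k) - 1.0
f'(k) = -17.16*exp(3*k) - 0.86*exp(2*k) - 0.29*exp(k) = (-17.16*exp(2*k) - 0.86*exp(k) - 0.29)*exp(k)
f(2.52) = -11052.54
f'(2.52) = -33081.00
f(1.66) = -846.53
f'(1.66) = -2521.65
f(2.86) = -30591.06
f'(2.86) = -91628.93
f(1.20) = -216.04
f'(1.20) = -638.47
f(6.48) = -1585370899.01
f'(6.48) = -4755929537.46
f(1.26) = -257.99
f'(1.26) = -763.59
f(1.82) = -1363.93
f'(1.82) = -4068.82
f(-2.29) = -1.04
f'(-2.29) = -0.06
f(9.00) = -3043344172379.91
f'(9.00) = -9130004278650.22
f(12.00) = -24660255839868600.00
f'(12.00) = -73980756129189000.00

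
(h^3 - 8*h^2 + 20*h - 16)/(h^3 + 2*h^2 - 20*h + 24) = (h - 4)/(h + 6)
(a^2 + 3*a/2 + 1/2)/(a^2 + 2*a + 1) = (a + 1/2)/(a + 1)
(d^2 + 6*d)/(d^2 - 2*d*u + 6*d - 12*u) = d/(d - 2*u)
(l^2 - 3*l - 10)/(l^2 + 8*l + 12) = (l - 5)/(l + 6)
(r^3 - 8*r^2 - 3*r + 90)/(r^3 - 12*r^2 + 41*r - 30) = (r + 3)/(r - 1)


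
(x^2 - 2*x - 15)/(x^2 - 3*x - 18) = (x - 5)/(x - 6)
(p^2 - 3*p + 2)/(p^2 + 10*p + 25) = (p^2 - 3*p + 2)/(p^2 + 10*p + 25)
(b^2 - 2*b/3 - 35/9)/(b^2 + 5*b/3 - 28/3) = (b + 5/3)/(b + 4)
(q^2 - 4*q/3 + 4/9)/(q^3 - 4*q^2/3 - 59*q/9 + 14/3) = (3*q - 2)/(3*q^2 - 2*q - 21)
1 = 1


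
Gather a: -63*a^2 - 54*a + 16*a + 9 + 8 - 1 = -63*a^2 - 38*a + 16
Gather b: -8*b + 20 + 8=28 - 8*b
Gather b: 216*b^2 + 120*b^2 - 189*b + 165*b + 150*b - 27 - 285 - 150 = 336*b^2 + 126*b - 462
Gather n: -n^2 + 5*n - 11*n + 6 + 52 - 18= -n^2 - 6*n + 40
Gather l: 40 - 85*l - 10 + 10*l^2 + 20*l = 10*l^2 - 65*l + 30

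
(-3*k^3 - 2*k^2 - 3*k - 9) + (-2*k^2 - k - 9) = -3*k^3 - 4*k^2 - 4*k - 18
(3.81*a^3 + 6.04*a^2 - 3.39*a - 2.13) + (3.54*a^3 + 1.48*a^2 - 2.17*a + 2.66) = 7.35*a^3 + 7.52*a^2 - 5.56*a + 0.53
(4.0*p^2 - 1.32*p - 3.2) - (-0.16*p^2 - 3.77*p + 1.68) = 4.16*p^2 + 2.45*p - 4.88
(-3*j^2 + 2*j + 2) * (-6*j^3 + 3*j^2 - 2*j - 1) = 18*j^5 - 21*j^4 + 5*j^2 - 6*j - 2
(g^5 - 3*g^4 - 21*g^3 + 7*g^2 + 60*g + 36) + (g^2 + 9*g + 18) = g^5 - 3*g^4 - 21*g^3 + 8*g^2 + 69*g + 54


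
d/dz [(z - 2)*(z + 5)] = 2*z + 3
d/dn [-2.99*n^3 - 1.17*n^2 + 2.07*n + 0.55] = -8.97*n^2 - 2.34*n + 2.07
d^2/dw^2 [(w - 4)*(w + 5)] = 2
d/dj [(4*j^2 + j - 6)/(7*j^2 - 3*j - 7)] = (-19*j^2 + 28*j - 25)/(49*j^4 - 42*j^3 - 89*j^2 + 42*j + 49)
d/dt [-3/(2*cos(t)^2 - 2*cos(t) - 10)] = 3*(1 - 2*cos(t))*sin(t)/(2*(sin(t)^2 + cos(t) + 4)^2)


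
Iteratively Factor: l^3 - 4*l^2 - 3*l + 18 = (l - 3)*(l^2 - l - 6) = (l - 3)^2*(l + 2)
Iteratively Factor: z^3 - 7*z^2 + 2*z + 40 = (z - 4)*(z^2 - 3*z - 10) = (z - 5)*(z - 4)*(z + 2)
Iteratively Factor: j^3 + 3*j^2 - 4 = (j + 2)*(j^2 + j - 2) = (j + 2)^2*(j - 1)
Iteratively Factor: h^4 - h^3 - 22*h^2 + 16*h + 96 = (h - 4)*(h^3 + 3*h^2 - 10*h - 24) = (h - 4)*(h + 2)*(h^2 + h - 12) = (h - 4)*(h + 2)*(h + 4)*(h - 3)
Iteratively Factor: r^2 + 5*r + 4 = (r + 4)*(r + 1)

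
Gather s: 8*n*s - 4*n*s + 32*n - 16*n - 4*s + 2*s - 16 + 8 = 16*n + s*(4*n - 2) - 8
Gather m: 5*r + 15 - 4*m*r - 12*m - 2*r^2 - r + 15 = m*(-4*r - 12) - 2*r^2 + 4*r + 30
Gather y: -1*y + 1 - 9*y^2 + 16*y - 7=-9*y^2 + 15*y - 6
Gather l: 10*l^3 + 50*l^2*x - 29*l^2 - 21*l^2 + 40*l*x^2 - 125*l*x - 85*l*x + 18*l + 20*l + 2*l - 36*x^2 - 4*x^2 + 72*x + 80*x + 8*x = 10*l^3 + l^2*(50*x - 50) + l*(40*x^2 - 210*x + 40) - 40*x^2 + 160*x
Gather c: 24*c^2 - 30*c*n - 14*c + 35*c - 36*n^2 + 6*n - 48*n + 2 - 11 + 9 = 24*c^2 + c*(21 - 30*n) - 36*n^2 - 42*n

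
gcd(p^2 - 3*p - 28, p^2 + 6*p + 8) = p + 4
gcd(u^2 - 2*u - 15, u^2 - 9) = u + 3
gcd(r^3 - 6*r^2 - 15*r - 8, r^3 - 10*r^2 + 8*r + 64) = r - 8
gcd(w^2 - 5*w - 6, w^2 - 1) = w + 1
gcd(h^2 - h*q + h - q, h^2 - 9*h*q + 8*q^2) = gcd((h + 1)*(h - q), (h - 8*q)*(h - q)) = -h + q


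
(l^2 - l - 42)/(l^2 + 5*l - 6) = (l - 7)/(l - 1)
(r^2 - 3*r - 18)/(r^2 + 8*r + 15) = (r - 6)/(r + 5)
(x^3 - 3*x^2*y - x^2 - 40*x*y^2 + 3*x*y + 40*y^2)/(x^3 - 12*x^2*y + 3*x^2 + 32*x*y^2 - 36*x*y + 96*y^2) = (x^2 + 5*x*y - x - 5*y)/(x^2 - 4*x*y + 3*x - 12*y)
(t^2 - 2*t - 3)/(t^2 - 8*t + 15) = (t + 1)/(t - 5)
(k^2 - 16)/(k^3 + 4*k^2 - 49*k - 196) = (k - 4)/(k^2 - 49)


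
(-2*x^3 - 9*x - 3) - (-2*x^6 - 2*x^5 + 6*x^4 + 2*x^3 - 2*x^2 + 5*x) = 2*x^6 + 2*x^5 - 6*x^4 - 4*x^3 + 2*x^2 - 14*x - 3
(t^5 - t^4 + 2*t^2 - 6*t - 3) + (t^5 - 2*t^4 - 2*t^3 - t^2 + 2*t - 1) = 2*t^5 - 3*t^4 - 2*t^3 + t^2 - 4*t - 4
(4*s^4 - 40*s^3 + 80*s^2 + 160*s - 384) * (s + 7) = 4*s^5 - 12*s^4 - 200*s^3 + 720*s^2 + 736*s - 2688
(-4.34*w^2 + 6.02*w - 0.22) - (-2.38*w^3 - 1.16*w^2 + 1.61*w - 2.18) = 2.38*w^3 - 3.18*w^2 + 4.41*w + 1.96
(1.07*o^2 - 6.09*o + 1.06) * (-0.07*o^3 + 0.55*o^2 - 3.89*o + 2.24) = -0.0749*o^5 + 1.0148*o^4 - 7.586*o^3 + 26.6699*o^2 - 17.765*o + 2.3744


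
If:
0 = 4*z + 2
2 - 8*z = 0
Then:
No Solution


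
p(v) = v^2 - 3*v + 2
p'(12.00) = 21.00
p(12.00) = 110.00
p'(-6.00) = -15.00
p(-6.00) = 56.00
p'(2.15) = 1.30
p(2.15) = 0.17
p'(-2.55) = -8.10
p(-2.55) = 16.15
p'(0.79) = -1.42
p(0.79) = 0.25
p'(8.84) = 14.68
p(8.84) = 53.63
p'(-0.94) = -4.88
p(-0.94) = 5.70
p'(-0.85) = -4.70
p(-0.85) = 5.27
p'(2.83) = 2.66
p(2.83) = 1.52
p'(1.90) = 0.80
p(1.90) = -0.09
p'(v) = 2*v - 3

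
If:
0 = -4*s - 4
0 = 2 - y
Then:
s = -1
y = 2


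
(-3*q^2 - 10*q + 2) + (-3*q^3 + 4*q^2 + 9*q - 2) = -3*q^3 + q^2 - q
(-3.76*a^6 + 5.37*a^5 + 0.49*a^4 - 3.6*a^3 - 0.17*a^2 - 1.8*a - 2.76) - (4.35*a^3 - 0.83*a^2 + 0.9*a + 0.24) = -3.76*a^6 + 5.37*a^5 + 0.49*a^4 - 7.95*a^3 + 0.66*a^2 - 2.7*a - 3.0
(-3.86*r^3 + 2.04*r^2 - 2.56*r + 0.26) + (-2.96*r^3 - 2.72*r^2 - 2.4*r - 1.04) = -6.82*r^3 - 0.68*r^2 - 4.96*r - 0.78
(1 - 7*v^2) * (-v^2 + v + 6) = 7*v^4 - 7*v^3 - 43*v^2 + v + 6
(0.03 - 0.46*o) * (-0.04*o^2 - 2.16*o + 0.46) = 0.0184*o^3 + 0.9924*o^2 - 0.2764*o + 0.0138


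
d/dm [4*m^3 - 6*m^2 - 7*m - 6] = 12*m^2 - 12*m - 7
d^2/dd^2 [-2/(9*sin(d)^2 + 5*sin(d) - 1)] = 2*(324*sin(d)^4 + 135*sin(d)^3 - 425*sin(d)^2 - 265*sin(d) - 68)/(9*sin(d)^2 + 5*sin(d) - 1)^3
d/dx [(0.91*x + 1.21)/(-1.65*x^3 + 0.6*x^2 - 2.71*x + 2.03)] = (3.003*x^3 + 5.4435*x^2 - 1.452*x + 5.1264)/(2.7225*x^6 - 1.98*x^5 + 9.303*x^4 - 9.951*x^3 + 9.7801*x^2 - 11.0026*x + 4.1209)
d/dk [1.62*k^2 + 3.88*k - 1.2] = 3.24*k + 3.88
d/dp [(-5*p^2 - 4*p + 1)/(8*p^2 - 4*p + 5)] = 2*(26*p^2 - 33*p - 8)/(64*p^4 - 64*p^3 + 96*p^2 - 40*p + 25)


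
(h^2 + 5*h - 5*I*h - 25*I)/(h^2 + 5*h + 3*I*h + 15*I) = (h - 5*I)/(h + 3*I)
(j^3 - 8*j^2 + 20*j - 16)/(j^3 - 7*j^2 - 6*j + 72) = (j^2 - 4*j + 4)/(j^2 - 3*j - 18)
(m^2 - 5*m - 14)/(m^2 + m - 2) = (m - 7)/(m - 1)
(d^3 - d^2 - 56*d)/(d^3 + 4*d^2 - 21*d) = (d - 8)/(d - 3)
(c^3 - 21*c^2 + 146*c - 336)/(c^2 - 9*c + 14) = (c^2 - 14*c + 48)/(c - 2)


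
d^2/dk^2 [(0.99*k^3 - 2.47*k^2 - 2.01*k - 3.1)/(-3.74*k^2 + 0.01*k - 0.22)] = (-2.8421709430404e-14*k^5 + 58.043854*k^3 + 247.988532*k^2 - 10.906104*k - 4.8528)/(52.313624*k^6 - 0.419628*k^5 + 9.232938*k^4 - 0.049369*k^3 + 0.543114*k^2 - 0.001452*k + 0.010648)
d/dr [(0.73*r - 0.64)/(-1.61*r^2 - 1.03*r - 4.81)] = (1.1753*r^2 - 2.0608*r - 4.1705)/(2.5921*r^4 + 3.3166*r^3 + 16.5491*r^2 + 9.9086*r + 23.1361)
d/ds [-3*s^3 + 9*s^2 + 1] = 9*s*(2 - s)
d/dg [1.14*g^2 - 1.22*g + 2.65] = 2.28*g - 1.22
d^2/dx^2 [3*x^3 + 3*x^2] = 18*x + 6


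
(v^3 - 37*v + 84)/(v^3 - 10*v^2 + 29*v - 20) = (v^2 + 4*v - 21)/(v^2 - 6*v + 5)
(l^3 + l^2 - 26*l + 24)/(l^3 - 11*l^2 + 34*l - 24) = (l + 6)/(l - 6)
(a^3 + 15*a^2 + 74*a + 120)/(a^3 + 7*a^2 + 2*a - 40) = (a + 6)/(a - 2)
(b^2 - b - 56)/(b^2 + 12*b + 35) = (b - 8)/(b + 5)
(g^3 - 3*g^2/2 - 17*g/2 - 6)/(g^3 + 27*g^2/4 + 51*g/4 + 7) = 2*(2*g^2 - 5*g - 12)/(4*g^2 + 23*g + 28)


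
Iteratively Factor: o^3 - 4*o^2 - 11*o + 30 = (o + 3)*(o^2 - 7*o + 10) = (o - 2)*(o + 3)*(o - 5)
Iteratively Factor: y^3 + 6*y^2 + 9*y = (y)*(y^2 + 6*y + 9) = y*(y + 3)*(y + 3)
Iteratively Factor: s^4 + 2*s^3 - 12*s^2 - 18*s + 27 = (s + 3)*(s^3 - s^2 - 9*s + 9) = (s - 3)*(s + 3)*(s^2 + 2*s - 3) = (s - 3)*(s + 3)^2*(s - 1)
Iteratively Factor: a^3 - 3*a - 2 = (a - 2)*(a^2 + 2*a + 1) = (a - 2)*(a + 1)*(a + 1)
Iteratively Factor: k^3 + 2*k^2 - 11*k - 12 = (k + 4)*(k^2 - 2*k - 3) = (k - 3)*(k + 4)*(k + 1)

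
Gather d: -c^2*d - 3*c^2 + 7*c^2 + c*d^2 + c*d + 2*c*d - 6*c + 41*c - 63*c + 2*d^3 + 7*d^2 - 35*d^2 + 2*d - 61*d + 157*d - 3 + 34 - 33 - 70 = 4*c^2 - 28*c + 2*d^3 + d^2*(c - 28) + d*(-c^2 + 3*c + 98) - 72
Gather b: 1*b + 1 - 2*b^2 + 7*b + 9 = -2*b^2 + 8*b + 10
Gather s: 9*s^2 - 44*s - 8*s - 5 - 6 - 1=9*s^2 - 52*s - 12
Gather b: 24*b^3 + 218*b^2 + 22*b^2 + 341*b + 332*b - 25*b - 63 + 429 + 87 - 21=24*b^3 + 240*b^2 + 648*b + 432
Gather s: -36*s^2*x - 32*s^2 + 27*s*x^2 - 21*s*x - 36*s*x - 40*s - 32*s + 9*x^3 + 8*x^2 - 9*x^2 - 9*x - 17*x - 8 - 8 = s^2*(-36*x - 32) + s*(27*x^2 - 57*x - 72) + 9*x^3 - x^2 - 26*x - 16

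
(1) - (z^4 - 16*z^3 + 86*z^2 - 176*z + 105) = -z^4 + 16*z^3 - 86*z^2 + 176*z - 104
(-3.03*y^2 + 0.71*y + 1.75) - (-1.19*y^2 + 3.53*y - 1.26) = -1.84*y^2 - 2.82*y + 3.01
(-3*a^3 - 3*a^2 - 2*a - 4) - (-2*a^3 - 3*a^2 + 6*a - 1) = -a^3 - 8*a - 3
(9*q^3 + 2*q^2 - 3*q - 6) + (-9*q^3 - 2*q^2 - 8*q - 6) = -11*q - 12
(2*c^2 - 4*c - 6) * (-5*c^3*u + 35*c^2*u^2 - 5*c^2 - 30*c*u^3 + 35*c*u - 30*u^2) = -10*c^5*u + 70*c^4*u^2 + 20*c^4*u - 10*c^4 - 60*c^3*u^3 - 140*c^3*u^2 + 100*c^3*u + 20*c^3 + 120*c^2*u^3 - 270*c^2*u^2 - 140*c^2*u + 30*c^2 + 180*c*u^3 + 120*c*u^2 - 210*c*u + 180*u^2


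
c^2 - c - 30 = (c - 6)*(c + 5)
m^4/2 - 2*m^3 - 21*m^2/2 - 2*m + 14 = (m/2 + 1)*(m - 7)*(m - 1)*(m + 2)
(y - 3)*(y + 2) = y^2 - y - 6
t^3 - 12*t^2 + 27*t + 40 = (t - 8)*(t - 5)*(t + 1)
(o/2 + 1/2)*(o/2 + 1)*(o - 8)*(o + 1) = o^4/4 - o^3 - 27*o^2/4 - 19*o/2 - 4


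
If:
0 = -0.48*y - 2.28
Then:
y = -4.75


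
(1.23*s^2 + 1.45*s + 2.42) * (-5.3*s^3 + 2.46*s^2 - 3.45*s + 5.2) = -6.519*s^5 - 4.6592*s^4 - 13.5025*s^3 + 7.3467*s^2 - 0.809*s + 12.584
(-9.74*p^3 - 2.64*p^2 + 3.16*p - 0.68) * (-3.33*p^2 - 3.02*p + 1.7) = 32.4342*p^5 + 38.206*p^4 - 19.108*p^3 - 11.7668*p^2 + 7.4256*p - 1.156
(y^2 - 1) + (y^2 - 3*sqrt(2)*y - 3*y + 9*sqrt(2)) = 2*y^2 - 3*sqrt(2)*y - 3*y - 1 + 9*sqrt(2)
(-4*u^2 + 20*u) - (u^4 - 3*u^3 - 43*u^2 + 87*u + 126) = -u^4 + 3*u^3 + 39*u^2 - 67*u - 126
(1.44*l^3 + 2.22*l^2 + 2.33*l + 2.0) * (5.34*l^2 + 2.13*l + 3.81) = 7.6896*l^5 + 14.922*l^4 + 22.6572*l^3 + 24.1011*l^2 + 13.1373*l + 7.62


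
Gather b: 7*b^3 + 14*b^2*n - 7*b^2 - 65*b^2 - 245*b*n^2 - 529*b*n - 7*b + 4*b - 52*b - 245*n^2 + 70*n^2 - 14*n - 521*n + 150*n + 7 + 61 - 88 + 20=7*b^3 + b^2*(14*n - 72) + b*(-245*n^2 - 529*n - 55) - 175*n^2 - 385*n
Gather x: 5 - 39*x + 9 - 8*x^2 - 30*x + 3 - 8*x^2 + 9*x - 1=-16*x^2 - 60*x + 16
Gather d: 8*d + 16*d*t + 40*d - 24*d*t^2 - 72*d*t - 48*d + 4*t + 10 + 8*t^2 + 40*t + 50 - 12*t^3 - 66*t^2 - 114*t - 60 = d*(-24*t^2 - 56*t) - 12*t^3 - 58*t^2 - 70*t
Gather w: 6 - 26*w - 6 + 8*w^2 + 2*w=8*w^2 - 24*w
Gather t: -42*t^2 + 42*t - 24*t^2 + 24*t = -66*t^2 + 66*t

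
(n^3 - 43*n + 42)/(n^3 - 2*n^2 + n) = (n^2 + n - 42)/(n*(n - 1))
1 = 1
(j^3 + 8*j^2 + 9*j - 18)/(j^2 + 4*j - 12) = (j^2 + 2*j - 3)/(j - 2)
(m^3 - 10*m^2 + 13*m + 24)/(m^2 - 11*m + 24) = m + 1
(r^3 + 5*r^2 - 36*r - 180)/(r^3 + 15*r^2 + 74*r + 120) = (r - 6)/(r + 4)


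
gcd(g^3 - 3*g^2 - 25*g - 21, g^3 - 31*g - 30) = g + 1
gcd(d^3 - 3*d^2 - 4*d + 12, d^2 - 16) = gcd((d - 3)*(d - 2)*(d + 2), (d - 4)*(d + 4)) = 1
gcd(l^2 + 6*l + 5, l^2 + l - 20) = l + 5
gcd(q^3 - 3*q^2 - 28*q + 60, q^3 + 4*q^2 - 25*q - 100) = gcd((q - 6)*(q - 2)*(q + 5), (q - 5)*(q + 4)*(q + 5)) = q + 5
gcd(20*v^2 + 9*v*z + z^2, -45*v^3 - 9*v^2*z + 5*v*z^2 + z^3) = 5*v + z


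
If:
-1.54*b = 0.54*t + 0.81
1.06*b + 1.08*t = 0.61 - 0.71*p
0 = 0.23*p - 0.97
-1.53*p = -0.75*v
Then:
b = 0.38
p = 4.22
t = -2.58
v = 8.60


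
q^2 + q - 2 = (q - 1)*(q + 2)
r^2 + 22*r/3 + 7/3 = (r + 1/3)*(r + 7)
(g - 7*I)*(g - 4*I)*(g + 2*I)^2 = g^4 - 7*I*g^3 + 12*g^2 - 68*I*g + 112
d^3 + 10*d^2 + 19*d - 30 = (d - 1)*(d + 5)*(d + 6)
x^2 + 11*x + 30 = (x + 5)*(x + 6)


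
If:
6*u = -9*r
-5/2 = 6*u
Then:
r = 5/18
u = -5/12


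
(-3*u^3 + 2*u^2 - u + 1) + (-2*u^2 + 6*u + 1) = -3*u^3 + 5*u + 2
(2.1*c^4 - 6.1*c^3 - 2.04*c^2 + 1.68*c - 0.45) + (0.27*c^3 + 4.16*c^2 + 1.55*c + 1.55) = 2.1*c^4 - 5.83*c^3 + 2.12*c^2 + 3.23*c + 1.1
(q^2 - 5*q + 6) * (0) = 0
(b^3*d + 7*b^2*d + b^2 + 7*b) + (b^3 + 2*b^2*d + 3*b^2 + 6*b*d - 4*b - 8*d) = b^3*d + b^3 + 9*b^2*d + 4*b^2 + 6*b*d + 3*b - 8*d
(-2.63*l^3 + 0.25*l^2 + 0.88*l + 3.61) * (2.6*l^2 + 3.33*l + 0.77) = -6.838*l^5 - 8.1079*l^4 + 1.0954*l^3 + 12.5089*l^2 + 12.6989*l + 2.7797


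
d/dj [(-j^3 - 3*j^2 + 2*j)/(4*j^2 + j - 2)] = (-4*j^4 - 2*j^3 - 5*j^2 + 12*j - 4)/(16*j^4 + 8*j^3 - 15*j^2 - 4*j + 4)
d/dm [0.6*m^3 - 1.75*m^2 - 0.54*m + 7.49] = 1.8*m^2 - 3.5*m - 0.54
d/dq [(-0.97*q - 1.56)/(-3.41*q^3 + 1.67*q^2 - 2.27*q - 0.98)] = (-6.6154*q^3 - 14.3389*q^2 + 5.2104*q - 2.5906)/(11.6281*q^6 - 11.3894*q^5 + 18.2703*q^4 - 0.898199999999999*q^3 + 1.8797*q^2 + 4.4492*q + 0.9604)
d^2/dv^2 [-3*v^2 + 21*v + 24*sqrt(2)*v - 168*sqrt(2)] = -6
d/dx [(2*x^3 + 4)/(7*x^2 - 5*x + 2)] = 2*(3*x^2*(7*x^2 - 5*x + 2) - (14*x - 5)*(x^3 + 2))/(7*x^2 - 5*x + 2)^2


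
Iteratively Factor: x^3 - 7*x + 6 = (x - 2)*(x^2 + 2*x - 3) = (x - 2)*(x - 1)*(x + 3)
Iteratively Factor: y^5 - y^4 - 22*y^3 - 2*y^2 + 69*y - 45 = (y - 5)*(y^4 + 4*y^3 - 2*y^2 - 12*y + 9) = (y - 5)*(y - 1)*(y^3 + 5*y^2 + 3*y - 9) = (y - 5)*(y - 1)*(y + 3)*(y^2 + 2*y - 3) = (y - 5)*(y - 1)*(y + 3)^2*(y - 1)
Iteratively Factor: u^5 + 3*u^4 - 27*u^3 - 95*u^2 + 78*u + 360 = (u - 5)*(u^4 + 8*u^3 + 13*u^2 - 30*u - 72) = (u - 5)*(u + 4)*(u^3 + 4*u^2 - 3*u - 18) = (u - 5)*(u - 2)*(u + 4)*(u^2 + 6*u + 9) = (u - 5)*(u - 2)*(u + 3)*(u + 4)*(u + 3)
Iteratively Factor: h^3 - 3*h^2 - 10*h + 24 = (h + 3)*(h^2 - 6*h + 8) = (h - 2)*(h + 3)*(h - 4)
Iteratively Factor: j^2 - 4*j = (j - 4)*(j)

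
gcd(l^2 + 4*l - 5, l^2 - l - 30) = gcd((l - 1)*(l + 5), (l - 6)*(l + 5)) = l + 5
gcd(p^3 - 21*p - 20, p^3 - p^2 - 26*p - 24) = p^2 + 5*p + 4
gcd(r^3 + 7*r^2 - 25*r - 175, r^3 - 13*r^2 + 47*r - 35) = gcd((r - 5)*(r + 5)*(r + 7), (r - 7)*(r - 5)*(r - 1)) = r - 5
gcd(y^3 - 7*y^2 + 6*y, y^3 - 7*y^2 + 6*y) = y^3 - 7*y^2 + 6*y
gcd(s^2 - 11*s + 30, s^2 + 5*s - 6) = 1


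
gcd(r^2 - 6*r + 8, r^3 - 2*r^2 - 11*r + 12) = r - 4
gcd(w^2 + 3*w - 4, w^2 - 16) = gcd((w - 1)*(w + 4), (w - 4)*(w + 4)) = w + 4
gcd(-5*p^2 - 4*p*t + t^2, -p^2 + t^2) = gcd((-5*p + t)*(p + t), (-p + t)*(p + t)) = p + t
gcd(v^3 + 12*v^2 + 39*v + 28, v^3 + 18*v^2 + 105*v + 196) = v^2 + 11*v + 28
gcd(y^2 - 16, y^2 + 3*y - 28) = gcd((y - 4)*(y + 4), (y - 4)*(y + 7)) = y - 4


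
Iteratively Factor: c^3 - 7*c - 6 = (c + 2)*(c^2 - 2*c - 3) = (c - 3)*(c + 2)*(c + 1)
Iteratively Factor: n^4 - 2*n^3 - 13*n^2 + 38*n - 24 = (n - 2)*(n^3 - 13*n + 12) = (n - 2)*(n - 1)*(n^2 + n - 12) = (n - 2)*(n - 1)*(n + 4)*(n - 3)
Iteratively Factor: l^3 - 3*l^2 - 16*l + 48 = (l + 4)*(l^2 - 7*l + 12) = (l - 3)*(l + 4)*(l - 4)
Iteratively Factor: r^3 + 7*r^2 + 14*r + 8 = (r + 1)*(r^2 + 6*r + 8) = (r + 1)*(r + 2)*(r + 4)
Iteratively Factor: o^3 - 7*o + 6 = (o - 1)*(o^2 + o - 6) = (o - 2)*(o - 1)*(o + 3)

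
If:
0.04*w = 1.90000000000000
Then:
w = 47.50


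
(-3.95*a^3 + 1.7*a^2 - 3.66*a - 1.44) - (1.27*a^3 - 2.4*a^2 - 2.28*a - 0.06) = -5.22*a^3 + 4.1*a^2 - 1.38*a - 1.38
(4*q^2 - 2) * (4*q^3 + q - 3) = 16*q^5 - 4*q^3 - 12*q^2 - 2*q + 6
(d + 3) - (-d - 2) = 2*d + 5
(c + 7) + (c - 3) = 2*c + 4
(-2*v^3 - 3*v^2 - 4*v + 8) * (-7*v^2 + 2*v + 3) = 14*v^5 + 17*v^4 + 16*v^3 - 73*v^2 + 4*v + 24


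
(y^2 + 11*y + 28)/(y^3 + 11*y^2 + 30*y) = (y^2 + 11*y + 28)/(y*(y^2 + 11*y + 30))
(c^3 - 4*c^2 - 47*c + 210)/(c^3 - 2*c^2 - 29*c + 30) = (c^2 + 2*c - 35)/(c^2 + 4*c - 5)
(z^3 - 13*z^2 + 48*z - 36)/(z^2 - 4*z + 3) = (z^2 - 12*z + 36)/(z - 3)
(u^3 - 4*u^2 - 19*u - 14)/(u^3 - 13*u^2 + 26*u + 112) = (u + 1)/(u - 8)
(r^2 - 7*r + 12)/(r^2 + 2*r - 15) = (r - 4)/(r + 5)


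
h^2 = h^2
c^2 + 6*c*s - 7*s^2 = (c - s)*(c + 7*s)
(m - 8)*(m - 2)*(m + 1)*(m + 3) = m^4 - 6*m^3 - 21*m^2 + 34*m + 48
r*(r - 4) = r^2 - 4*r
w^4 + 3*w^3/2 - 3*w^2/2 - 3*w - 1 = (w + 1/2)*(w + 1)*(w - sqrt(2))*(w + sqrt(2))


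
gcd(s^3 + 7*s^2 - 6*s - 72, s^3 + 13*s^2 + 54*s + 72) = s^2 + 10*s + 24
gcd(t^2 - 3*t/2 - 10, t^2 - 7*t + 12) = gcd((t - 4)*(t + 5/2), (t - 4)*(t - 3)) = t - 4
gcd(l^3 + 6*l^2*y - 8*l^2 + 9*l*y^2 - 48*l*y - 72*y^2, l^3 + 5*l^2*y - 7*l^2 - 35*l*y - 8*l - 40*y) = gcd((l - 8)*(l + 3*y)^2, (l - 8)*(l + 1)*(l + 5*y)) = l - 8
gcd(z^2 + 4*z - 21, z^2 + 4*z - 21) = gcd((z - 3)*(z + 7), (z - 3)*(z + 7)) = z^2 + 4*z - 21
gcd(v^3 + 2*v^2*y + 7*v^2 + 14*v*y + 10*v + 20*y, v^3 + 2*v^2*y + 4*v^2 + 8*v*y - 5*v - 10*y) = v^2 + 2*v*y + 5*v + 10*y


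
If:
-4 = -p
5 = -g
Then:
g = -5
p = 4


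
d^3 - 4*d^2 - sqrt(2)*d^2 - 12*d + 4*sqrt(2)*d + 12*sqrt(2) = (d - 6)*(d + 2)*(d - sqrt(2))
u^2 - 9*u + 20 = (u - 5)*(u - 4)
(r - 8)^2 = r^2 - 16*r + 64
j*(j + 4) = j^2 + 4*j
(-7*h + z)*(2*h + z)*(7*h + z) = -98*h^3 - 49*h^2*z + 2*h*z^2 + z^3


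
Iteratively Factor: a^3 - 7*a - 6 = (a + 1)*(a^2 - a - 6) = (a - 3)*(a + 1)*(a + 2)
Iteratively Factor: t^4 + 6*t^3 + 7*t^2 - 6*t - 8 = (t + 1)*(t^3 + 5*t^2 + 2*t - 8) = (t + 1)*(t + 2)*(t^2 + 3*t - 4) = (t - 1)*(t + 1)*(t + 2)*(t + 4)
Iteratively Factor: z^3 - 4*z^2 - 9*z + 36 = (z - 3)*(z^2 - z - 12) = (z - 4)*(z - 3)*(z + 3)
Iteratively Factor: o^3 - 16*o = (o + 4)*(o^2 - 4*o) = (o - 4)*(o + 4)*(o)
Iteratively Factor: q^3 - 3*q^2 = (q)*(q^2 - 3*q) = q^2*(q - 3)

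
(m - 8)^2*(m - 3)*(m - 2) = m^4 - 21*m^3 + 150*m^2 - 416*m + 384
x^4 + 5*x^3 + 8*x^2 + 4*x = x*(x + 1)*(x + 2)^2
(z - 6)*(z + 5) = z^2 - z - 30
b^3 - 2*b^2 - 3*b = b*(b - 3)*(b + 1)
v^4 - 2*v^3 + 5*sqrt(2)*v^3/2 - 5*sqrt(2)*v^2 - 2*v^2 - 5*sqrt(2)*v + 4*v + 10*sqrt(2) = (v - 2)*(v - sqrt(2))*(v + sqrt(2))*(v + 5*sqrt(2)/2)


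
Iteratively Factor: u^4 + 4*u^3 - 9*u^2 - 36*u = (u - 3)*(u^3 + 7*u^2 + 12*u) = (u - 3)*(u + 3)*(u^2 + 4*u) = (u - 3)*(u + 3)*(u + 4)*(u)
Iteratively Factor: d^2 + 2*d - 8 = (d - 2)*(d + 4)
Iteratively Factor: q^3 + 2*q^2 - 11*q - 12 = (q + 4)*(q^2 - 2*q - 3) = (q + 1)*(q + 4)*(q - 3)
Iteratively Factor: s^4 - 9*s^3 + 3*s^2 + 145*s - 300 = (s - 5)*(s^3 - 4*s^2 - 17*s + 60) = (s - 5)^2*(s^2 + s - 12) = (s - 5)^2*(s - 3)*(s + 4)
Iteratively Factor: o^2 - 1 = (o - 1)*(o + 1)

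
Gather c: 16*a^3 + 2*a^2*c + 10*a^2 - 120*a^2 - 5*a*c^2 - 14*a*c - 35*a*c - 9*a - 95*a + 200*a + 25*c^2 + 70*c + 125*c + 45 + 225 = 16*a^3 - 110*a^2 + 96*a + c^2*(25 - 5*a) + c*(2*a^2 - 49*a + 195) + 270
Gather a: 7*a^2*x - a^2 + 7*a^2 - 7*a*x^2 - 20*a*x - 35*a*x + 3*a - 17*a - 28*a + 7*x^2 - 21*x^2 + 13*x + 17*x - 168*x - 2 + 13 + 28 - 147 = a^2*(7*x + 6) + a*(-7*x^2 - 55*x - 42) - 14*x^2 - 138*x - 108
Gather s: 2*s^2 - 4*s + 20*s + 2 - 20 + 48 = 2*s^2 + 16*s + 30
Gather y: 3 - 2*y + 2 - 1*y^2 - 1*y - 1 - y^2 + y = -2*y^2 - 2*y + 4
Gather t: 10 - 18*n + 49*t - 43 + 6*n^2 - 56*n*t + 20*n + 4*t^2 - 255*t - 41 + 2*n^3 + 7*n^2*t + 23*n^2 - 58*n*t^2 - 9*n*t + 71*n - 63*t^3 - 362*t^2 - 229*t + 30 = 2*n^3 + 29*n^2 + 73*n - 63*t^3 + t^2*(-58*n - 358) + t*(7*n^2 - 65*n - 435) - 44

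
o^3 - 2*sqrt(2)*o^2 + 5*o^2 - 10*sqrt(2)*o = o*(o + 5)*(o - 2*sqrt(2))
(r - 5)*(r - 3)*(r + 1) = r^3 - 7*r^2 + 7*r + 15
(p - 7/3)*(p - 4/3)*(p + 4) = p^3 + p^2/3 - 104*p/9 + 112/9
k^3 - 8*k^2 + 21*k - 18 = (k - 3)^2*(k - 2)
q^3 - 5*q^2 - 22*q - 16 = (q - 8)*(q + 1)*(q + 2)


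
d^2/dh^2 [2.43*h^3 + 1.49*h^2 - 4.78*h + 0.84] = 14.58*h + 2.98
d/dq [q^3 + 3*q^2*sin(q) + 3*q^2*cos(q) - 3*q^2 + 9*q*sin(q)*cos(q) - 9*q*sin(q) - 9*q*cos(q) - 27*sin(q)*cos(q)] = 3*sqrt(2)*q^2*cos(q + pi/4) + 3*q^2 + 15*q*sin(q) - 3*q*cos(q) + 9*q*cos(2*q) - 6*q + 9*sin(2*q)/2 - 9*sqrt(2)*sin(q + pi/4) - 27*cos(2*q)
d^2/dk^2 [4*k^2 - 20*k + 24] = 8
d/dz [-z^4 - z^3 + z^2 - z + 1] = -4*z^3 - 3*z^2 + 2*z - 1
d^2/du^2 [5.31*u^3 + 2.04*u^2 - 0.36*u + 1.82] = 31.86*u + 4.08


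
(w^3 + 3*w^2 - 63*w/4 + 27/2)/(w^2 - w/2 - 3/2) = (w^2 + 9*w/2 - 9)/(w + 1)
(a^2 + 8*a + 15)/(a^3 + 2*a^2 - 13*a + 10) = (a + 3)/(a^2 - 3*a + 2)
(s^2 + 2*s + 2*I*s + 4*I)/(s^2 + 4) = (s + 2)/(s - 2*I)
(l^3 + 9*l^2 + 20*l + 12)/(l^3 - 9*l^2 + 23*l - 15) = (l^3 + 9*l^2 + 20*l + 12)/(l^3 - 9*l^2 + 23*l - 15)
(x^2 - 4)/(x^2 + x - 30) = (x^2 - 4)/(x^2 + x - 30)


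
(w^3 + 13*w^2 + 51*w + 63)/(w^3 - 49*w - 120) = (w^2 + 10*w + 21)/(w^2 - 3*w - 40)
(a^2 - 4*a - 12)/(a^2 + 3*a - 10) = (a^2 - 4*a - 12)/(a^2 + 3*a - 10)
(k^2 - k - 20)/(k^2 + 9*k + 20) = (k - 5)/(k + 5)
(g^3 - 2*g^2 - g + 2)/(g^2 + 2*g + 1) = (g^2 - 3*g + 2)/(g + 1)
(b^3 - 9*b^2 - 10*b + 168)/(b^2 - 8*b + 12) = (b^2 - 3*b - 28)/(b - 2)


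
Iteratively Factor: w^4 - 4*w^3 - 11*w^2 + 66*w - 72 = (w - 3)*(w^3 - w^2 - 14*w + 24) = (w - 3)*(w + 4)*(w^2 - 5*w + 6) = (w - 3)^2*(w + 4)*(w - 2)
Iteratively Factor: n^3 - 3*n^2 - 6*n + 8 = (n - 4)*(n^2 + n - 2) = (n - 4)*(n + 2)*(n - 1)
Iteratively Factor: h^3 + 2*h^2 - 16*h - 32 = (h + 4)*(h^2 - 2*h - 8) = (h + 2)*(h + 4)*(h - 4)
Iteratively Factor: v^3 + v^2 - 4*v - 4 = (v + 2)*(v^2 - v - 2) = (v + 1)*(v + 2)*(v - 2)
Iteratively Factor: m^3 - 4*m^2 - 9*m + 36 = (m - 3)*(m^2 - m - 12) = (m - 4)*(m - 3)*(m + 3)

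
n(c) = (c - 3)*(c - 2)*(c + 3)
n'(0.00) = -9.00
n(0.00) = 18.00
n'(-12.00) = 471.00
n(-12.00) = -1890.00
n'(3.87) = 20.45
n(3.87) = 11.18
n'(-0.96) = -2.40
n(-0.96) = 23.91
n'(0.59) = -10.32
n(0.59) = 12.20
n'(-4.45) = 68.21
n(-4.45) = -69.68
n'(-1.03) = -1.70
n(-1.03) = 24.06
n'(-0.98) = -2.20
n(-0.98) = 23.96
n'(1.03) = -9.94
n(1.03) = 7.70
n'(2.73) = 2.44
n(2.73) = -1.13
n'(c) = (c - 3)*(c - 2) + (c - 3)*(c + 3) + (c - 2)*(c + 3)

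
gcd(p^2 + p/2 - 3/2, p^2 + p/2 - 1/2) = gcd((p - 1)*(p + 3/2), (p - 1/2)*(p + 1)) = 1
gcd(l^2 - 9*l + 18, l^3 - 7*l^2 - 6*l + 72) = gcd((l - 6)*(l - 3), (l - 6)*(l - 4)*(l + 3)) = l - 6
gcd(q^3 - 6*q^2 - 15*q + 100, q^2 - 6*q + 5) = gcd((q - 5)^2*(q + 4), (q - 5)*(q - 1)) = q - 5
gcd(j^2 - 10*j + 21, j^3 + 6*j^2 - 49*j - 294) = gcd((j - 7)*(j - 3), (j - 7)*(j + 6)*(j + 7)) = j - 7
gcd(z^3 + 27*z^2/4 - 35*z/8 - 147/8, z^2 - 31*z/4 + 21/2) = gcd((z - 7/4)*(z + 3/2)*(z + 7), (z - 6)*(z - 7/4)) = z - 7/4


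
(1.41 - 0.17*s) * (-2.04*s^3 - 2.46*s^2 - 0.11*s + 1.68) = 0.3468*s^4 - 2.4582*s^3 - 3.4499*s^2 - 0.4407*s + 2.3688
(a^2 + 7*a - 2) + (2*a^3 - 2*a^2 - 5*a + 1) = 2*a^3 - a^2 + 2*a - 1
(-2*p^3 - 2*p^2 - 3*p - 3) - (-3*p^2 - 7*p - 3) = -2*p^3 + p^2 + 4*p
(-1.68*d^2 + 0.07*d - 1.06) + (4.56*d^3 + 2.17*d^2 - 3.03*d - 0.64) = 4.56*d^3 + 0.49*d^2 - 2.96*d - 1.7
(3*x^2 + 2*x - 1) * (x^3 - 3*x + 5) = 3*x^5 + 2*x^4 - 10*x^3 + 9*x^2 + 13*x - 5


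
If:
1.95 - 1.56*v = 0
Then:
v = 1.25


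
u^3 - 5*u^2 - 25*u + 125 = (u - 5)^2*(u + 5)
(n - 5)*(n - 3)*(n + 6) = n^3 - 2*n^2 - 33*n + 90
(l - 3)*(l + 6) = l^2 + 3*l - 18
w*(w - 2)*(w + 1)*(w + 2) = w^4 + w^3 - 4*w^2 - 4*w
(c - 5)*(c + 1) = c^2 - 4*c - 5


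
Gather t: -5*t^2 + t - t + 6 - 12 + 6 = -5*t^2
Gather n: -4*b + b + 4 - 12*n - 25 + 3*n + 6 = -3*b - 9*n - 15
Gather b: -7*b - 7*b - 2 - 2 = -14*b - 4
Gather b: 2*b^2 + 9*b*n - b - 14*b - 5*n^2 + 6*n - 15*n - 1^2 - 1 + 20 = 2*b^2 + b*(9*n - 15) - 5*n^2 - 9*n + 18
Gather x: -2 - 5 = -7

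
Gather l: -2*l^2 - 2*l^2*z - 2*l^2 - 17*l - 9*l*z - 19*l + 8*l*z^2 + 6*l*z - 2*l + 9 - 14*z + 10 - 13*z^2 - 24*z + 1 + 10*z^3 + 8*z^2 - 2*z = l^2*(-2*z - 4) + l*(8*z^2 - 3*z - 38) + 10*z^3 - 5*z^2 - 40*z + 20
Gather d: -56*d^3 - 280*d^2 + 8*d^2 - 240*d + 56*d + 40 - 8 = -56*d^3 - 272*d^2 - 184*d + 32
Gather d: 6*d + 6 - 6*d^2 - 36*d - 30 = -6*d^2 - 30*d - 24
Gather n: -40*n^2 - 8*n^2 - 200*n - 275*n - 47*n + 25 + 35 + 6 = -48*n^2 - 522*n + 66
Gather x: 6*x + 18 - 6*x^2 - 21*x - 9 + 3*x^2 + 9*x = -3*x^2 - 6*x + 9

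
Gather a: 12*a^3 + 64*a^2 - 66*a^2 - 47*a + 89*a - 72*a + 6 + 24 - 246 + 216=12*a^3 - 2*a^2 - 30*a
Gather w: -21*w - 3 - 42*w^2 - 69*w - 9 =-42*w^2 - 90*w - 12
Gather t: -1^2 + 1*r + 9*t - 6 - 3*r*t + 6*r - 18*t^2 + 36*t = 7*r - 18*t^2 + t*(45 - 3*r) - 7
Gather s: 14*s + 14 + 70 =14*s + 84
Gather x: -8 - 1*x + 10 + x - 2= 0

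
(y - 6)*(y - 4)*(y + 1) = y^3 - 9*y^2 + 14*y + 24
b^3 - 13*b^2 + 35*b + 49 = (b - 7)^2*(b + 1)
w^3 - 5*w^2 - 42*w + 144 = (w - 8)*(w - 3)*(w + 6)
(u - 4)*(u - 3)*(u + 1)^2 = u^4 - 5*u^3 - u^2 + 17*u + 12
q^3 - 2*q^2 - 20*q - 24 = (q - 6)*(q + 2)^2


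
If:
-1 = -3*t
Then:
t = 1/3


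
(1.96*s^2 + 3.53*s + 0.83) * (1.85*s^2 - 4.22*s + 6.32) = 3.626*s^4 - 1.7407*s^3 - 0.973899999999997*s^2 + 18.807*s + 5.2456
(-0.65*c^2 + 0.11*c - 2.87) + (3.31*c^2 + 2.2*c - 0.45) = 2.66*c^2 + 2.31*c - 3.32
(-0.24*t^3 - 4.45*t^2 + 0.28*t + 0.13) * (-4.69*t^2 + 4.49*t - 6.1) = 1.1256*t^5 + 19.7929*t^4 - 19.8297*t^3 + 27.7925*t^2 - 1.1243*t - 0.793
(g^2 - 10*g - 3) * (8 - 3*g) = -3*g^3 + 38*g^2 - 71*g - 24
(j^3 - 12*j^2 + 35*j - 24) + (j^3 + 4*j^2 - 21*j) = 2*j^3 - 8*j^2 + 14*j - 24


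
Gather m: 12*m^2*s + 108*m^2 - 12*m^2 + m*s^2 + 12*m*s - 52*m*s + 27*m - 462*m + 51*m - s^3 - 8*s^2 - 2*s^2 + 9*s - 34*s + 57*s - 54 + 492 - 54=m^2*(12*s + 96) + m*(s^2 - 40*s - 384) - s^3 - 10*s^2 + 32*s + 384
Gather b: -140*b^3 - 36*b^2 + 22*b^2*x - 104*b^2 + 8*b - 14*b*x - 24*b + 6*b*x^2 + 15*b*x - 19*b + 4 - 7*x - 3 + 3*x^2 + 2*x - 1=-140*b^3 + b^2*(22*x - 140) + b*(6*x^2 + x - 35) + 3*x^2 - 5*x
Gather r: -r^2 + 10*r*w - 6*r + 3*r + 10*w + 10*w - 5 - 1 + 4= -r^2 + r*(10*w - 3) + 20*w - 2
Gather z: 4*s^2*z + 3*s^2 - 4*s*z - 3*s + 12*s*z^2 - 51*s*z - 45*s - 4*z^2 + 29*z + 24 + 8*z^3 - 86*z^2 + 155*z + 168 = 3*s^2 - 48*s + 8*z^3 + z^2*(12*s - 90) + z*(4*s^2 - 55*s + 184) + 192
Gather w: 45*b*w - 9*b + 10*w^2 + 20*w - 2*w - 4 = -9*b + 10*w^2 + w*(45*b + 18) - 4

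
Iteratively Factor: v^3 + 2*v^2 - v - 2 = (v + 2)*(v^2 - 1) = (v - 1)*(v + 2)*(v + 1)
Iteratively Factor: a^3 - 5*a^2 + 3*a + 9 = (a - 3)*(a^2 - 2*a - 3) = (a - 3)^2*(a + 1)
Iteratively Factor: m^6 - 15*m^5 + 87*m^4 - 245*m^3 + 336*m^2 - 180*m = (m - 5)*(m^5 - 10*m^4 + 37*m^3 - 60*m^2 + 36*m) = (m - 5)*(m - 2)*(m^4 - 8*m^3 + 21*m^2 - 18*m) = m*(m - 5)*(m - 2)*(m^3 - 8*m^2 + 21*m - 18) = m*(m - 5)*(m - 2)^2*(m^2 - 6*m + 9) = m*(m - 5)*(m - 3)*(m - 2)^2*(m - 3)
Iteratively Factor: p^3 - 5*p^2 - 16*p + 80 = (p - 4)*(p^2 - p - 20) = (p - 5)*(p - 4)*(p + 4)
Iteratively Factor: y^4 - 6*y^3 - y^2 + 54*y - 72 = (y - 3)*(y^3 - 3*y^2 - 10*y + 24) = (y - 4)*(y - 3)*(y^2 + y - 6) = (y - 4)*(y - 3)*(y + 3)*(y - 2)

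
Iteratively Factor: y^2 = (y)*(y)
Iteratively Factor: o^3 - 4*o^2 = (o)*(o^2 - 4*o) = o*(o - 4)*(o)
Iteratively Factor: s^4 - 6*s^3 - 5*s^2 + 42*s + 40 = (s - 4)*(s^3 - 2*s^2 - 13*s - 10) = (s - 5)*(s - 4)*(s^2 + 3*s + 2) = (s - 5)*(s - 4)*(s + 2)*(s + 1)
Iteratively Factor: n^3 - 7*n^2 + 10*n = (n - 2)*(n^2 - 5*n) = n*(n - 2)*(n - 5)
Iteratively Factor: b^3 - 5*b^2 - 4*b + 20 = (b + 2)*(b^2 - 7*b + 10) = (b - 5)*(b + 2)*(b - 2)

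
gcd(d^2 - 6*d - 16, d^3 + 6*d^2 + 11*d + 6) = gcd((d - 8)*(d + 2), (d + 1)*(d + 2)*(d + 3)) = d + 2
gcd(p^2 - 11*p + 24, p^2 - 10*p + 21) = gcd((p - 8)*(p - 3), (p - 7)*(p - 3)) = p - 3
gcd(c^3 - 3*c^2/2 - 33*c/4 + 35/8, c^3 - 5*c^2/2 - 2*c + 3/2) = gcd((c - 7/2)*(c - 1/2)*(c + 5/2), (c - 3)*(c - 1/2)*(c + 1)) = c - 1/2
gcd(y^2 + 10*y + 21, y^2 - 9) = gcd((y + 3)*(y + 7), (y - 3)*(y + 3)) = y + 3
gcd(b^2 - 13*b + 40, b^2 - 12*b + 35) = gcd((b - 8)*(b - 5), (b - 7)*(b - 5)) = b - 5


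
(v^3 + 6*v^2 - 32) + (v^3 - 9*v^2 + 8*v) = 2*v^3 - 3*v^2 + 8*v - 32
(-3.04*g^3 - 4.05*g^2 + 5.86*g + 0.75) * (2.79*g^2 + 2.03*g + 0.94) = -8.4816*g^5 - 17.4707*g^4 + 5.2703*g^3 + 10.1813*g^2 + 7.0309*g + 0.705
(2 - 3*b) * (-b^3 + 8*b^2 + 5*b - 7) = 3*b^4 - 26*b^3 + b^2 + 31*b - 14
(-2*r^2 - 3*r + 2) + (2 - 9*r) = -2*r^2 - 12*r + 4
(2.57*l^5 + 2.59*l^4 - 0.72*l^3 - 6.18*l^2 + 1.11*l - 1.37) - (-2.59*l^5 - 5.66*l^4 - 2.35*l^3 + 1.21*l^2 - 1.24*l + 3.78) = 5.16*l^5 + 8.25*l^4 + 1.63*l^3 - 7.39*l^2 + 2.35*l - 5.15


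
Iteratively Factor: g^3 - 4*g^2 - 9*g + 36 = (g + 3)*(g^2 - 7*g + 12) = (g - 4)*(g + 3)*(g - 3)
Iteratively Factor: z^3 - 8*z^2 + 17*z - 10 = (z - 2)*(z^2 - 6*z + 5) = (z - 2)*(z - 1)*(z - 5)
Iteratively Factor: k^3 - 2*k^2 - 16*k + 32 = (k - 2)*(k^2 - 16) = (k - 2)*(k + 4)*(k - 4)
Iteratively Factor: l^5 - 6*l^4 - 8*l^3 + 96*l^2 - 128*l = (l - 4)*(l^4 - 2*l^3 - 16*l^2 + 32*l) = (l - 4)*(l - 2)*(l^3 - 16*l) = (l - 4)^2*(l - 2)*(l^2 + 4*l) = l*(l - 4)^2*(l - 2)*(l + 4)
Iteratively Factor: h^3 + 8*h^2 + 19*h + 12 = (h + 1)*(h^2 + 7*h + 12) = (h + 1)*(h + 3)*(h + 4)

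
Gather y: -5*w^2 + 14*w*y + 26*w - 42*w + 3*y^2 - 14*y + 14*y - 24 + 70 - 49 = -5*w^2 + 14*w*y - 16*w + 3*y^2 - 3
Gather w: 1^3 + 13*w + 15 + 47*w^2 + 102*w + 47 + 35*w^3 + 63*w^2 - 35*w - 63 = 35*w^3 + 110*w^2 + 80*w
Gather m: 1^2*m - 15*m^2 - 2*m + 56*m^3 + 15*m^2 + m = 56*m^3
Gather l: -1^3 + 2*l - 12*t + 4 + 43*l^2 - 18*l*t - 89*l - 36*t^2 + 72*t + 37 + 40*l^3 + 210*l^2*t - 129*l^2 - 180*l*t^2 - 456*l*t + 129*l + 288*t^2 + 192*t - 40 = 40*l^3 + l^2*(210*t - 86) + l*(-180*t^2 - 474*t + 42) + 252*t^2 + 252*t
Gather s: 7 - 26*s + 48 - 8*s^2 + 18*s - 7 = -8*s^2 - 8*s + 48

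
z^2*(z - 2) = z^3 - 2*z^2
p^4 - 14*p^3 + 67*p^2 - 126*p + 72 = (p - 6)*(p - 4)*(p - 3)*(p - 1)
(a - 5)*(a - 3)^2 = a^3 - 11*a^2 + 39*a - 45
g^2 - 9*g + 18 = (g - 6)*(g - 3)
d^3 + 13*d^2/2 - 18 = (d - 3/2)*(d + 2)*(d + 6)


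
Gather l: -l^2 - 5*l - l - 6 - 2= -l^2 - 6*l - 8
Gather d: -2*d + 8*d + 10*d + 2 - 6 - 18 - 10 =16*d - 32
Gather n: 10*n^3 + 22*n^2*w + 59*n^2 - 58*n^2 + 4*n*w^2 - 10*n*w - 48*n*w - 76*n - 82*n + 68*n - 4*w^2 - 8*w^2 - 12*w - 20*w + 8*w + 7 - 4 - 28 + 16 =10*n^3 + n^2*(22*w + 1) + n*(4*w^2 - 58*w - 90) - 12*w^2 - 24*w - 9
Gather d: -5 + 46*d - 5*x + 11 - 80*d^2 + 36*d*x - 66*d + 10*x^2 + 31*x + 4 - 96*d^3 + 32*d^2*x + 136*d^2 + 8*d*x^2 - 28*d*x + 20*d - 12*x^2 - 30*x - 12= -96*d^3 + d^2*(32*x + 56) + d*(8*x^2 + 8*x) - 2*x^2 - 4*x - 2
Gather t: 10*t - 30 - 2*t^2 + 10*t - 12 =-2*t^2 + 20*t - 42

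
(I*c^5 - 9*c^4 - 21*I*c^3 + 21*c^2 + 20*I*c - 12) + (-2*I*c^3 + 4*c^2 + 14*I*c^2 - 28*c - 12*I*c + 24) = I*c^5 - 9*c^4 - 23*I*c^3 + 25*c^2 + 14*I*c^2 - 28*c + 8*I*c + 12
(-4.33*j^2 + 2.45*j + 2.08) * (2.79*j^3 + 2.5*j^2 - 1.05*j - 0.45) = -12.0807*j^5 - 3.9895*j^4 + 16.4747*j^3 + 4.576*j^2 - 3.2865*j - 0.936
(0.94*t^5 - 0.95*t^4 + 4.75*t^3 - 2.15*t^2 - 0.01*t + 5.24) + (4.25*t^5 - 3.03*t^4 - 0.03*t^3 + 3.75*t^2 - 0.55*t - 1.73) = 5.19*t^5 - 3.98*t^4 + 4.72*t^3 + 1.6*t^2 - 0.56*t + 3.51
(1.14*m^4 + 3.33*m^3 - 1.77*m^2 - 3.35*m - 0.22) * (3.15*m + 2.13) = 3.591*m^5 + 12.9177*m^4 + 1.5174*m^3 - 14.3226*m^2 - 7.8285*m - 0.4686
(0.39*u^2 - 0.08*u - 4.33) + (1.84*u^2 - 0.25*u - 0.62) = 2.23*u^2 - 0.33*u - 4.95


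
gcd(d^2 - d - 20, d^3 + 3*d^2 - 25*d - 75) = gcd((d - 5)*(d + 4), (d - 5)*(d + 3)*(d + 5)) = d - 5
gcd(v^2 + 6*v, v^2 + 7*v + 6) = v + 6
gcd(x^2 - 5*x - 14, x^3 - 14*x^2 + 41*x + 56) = x - 7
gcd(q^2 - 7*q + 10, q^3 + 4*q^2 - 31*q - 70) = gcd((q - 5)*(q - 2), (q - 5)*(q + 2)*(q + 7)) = q - 5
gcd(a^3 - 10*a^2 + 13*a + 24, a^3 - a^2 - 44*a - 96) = a - 8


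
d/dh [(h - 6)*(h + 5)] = 2*h - 1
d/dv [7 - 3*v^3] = -9*v^2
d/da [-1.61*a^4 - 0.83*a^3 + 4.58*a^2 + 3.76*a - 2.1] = -6.44*a^3 - 2.49*a^2 + 9.16*a + 3.76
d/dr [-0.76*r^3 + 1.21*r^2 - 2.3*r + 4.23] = -2.28*r^2 + 2.42*r - 2.3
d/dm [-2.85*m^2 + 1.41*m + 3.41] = 1.41 - 5.7*m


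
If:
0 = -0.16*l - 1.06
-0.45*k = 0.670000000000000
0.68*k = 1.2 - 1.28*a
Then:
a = 1.73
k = -1.49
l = -6.62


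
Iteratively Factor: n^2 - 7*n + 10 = (n - 2)*(n - 5)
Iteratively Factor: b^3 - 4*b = (b)*(b^2 - 4) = b*(b + 2)*(b - 2)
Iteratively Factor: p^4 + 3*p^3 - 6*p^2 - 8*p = (p + 4)*(p^3 - p^2 - 2*p) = (p - 2)*(p + 4)*(p^2 + p) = (p - 2)*(p + 1)*(p + 4)*(p)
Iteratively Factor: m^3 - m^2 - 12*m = (m - 4)*(m^2 + 3*m) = m*(m - 4)*(m + 3)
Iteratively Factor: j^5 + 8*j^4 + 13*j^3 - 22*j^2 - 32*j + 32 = (j + 2)*(j^4 + 6*j^3 + j^2 - 24*j + 16) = (j - 1)*(j + 2)*(j^3 + 7*j^2 + 8*j - 16) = (j - 1)*(j + 2)*(j + 4)*(j^2 + 3*j - 4) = (j - 1)^2*(j + 2)*(j + 4)*(j + 4)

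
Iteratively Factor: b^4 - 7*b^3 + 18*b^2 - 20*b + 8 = (b - 2)*(b^3 - 5*b^2 + 8*b - 4) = (b - 2)*(b - 1)*(b^2 - 4*b + 4) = (b - 2)^2*(b - 1)*(b - 2)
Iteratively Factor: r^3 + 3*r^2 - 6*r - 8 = (r - 2)*(r^2 + 5*r + 4) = (r - 2)*(r + 4)*(r + 1)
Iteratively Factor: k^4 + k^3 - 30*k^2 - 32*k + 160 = (k - 2)*(k^3 + 3*k^2 - 24*k - 80) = (k - 2)*(k + 4)*(k^2 - k - 20) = (k - 2)*(k + 4)^2*(k - 5)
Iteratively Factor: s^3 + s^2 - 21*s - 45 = (s + 3)*(s^2 - 2*s - 15) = (s + 3)^2*(s - 5)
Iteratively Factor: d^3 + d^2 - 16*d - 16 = (d + 1)*(d^2 - 16) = (d + 1)*(d + 4)*(d - 4)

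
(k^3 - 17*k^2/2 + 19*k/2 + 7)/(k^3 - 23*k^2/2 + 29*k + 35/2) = (k - 2)/(k - 5)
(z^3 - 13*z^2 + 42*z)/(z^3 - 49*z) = (z - 6)/(z + 7)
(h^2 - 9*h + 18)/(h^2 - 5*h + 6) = (h - 6)/(h - 2)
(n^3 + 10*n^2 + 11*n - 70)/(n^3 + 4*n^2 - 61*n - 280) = (n - 2)/(n - 8)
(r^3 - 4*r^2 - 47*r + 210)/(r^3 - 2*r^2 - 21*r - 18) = (r^2 + 2*r - 35)/(r^2 + 4*r + 3)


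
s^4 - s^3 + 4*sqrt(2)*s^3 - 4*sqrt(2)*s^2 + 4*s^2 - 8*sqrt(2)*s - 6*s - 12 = (s - 2)*(s + 1)*(s + sqrt(2))*(s + 3*sqrt(2))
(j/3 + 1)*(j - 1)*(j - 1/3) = j^3/3 + 5*j^2/9 - 11*j/9 + 1/3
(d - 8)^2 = d^2 - 16*d + 64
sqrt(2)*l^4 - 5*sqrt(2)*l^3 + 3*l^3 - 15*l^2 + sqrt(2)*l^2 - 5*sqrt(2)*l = l*(l - 5)*(l + sqrt(2))*(sqrt(2)*l + 1)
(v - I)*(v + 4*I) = v^2 + 3*I*v + 4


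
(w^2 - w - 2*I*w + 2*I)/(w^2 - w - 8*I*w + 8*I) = (w - 2*I)/(w - 8*I)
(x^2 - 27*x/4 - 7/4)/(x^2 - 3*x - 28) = (x + 1/4)/(x + 4)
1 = 1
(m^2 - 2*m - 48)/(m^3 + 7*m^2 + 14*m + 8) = (m^2 - 2*m - 48)/(m^3 + 7*m^2 + 14*m + 8)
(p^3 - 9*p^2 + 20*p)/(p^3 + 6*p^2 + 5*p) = (p^2 - 9*p + 20)/(p^2 + 6*p + 5)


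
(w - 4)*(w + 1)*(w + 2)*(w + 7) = w^4 + 6*w^3 - 17*w^2 - 78*w - 56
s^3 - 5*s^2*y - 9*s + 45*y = (s - 3)*(s + 3)*(s - 5*y)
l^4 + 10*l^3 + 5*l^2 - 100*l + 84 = (l - 2)*(l - 1)*(l + 6)*(l + 7)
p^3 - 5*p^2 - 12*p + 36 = (p - 6)*(p - 2)*(p + 3)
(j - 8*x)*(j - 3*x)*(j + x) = j^3 - 10*j^2*x + 13*j*x^2 + 24*x^3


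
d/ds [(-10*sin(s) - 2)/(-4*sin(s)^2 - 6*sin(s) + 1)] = 2*(-8*sin(s) + 10*cos(2*s) - 21)*cos(s)/(4*sin(s)^2 + 6*sin(s) - 1)^2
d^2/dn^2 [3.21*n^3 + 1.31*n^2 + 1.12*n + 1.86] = 19.26*n + 2.62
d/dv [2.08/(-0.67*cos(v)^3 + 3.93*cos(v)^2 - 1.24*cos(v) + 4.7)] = (-4.1808*cos(v)^2 + 16.3488*cos(v) - 2.5792)*sin(v)/(0.67*cos(v)^3 - 3.93*cos(v)^2 + 1.24*cos(v) - 4.7)^2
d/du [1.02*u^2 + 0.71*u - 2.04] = 2.04*u + 0.71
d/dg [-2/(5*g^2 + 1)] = 20*g/(5*g^2 + 1)^2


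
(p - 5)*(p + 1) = p^2 - 4*p - 5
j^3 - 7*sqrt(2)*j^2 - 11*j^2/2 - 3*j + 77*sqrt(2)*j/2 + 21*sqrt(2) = (j - 6)*(j + 1/2)*(j - 7*sqrt(2))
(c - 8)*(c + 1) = c^2 - 7*c - 8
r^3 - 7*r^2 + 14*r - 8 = (r - 4)*(r - 2)*(r - 1)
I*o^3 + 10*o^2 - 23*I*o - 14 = (o - 7*I)*(o - 2*I)*(I*o + 1)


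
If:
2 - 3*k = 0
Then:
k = 2/3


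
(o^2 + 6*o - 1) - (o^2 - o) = 7*o - 1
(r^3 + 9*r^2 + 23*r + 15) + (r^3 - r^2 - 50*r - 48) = 2*r^3 + 8*r^2 - 27*r - 33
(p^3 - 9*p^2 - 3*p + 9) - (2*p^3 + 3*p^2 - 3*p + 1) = -p^3 - 12*p^2 + 8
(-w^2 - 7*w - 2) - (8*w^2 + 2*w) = -9*w^2 - 9*w - 2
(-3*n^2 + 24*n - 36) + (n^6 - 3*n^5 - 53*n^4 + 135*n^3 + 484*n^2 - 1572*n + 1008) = n^6 - 3*n^5 - 53*n^4 + 135*n^3 + 481*n^2 - 1548*n + 972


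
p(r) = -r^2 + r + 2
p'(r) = 1 - 2*r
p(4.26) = -11.89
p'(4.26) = -7.52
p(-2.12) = -4.61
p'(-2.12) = 5.24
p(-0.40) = 1.44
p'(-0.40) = 1.80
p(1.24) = 1.70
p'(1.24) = -1.48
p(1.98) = 0.06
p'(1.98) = -2.96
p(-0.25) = 1.69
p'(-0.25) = 1.50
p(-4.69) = -24.69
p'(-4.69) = 10.38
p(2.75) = -2.81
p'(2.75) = -4.50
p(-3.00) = -10.00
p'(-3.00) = 7.00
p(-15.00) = -238.00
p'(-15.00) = 31.00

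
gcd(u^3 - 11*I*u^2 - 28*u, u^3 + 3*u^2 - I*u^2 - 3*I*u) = u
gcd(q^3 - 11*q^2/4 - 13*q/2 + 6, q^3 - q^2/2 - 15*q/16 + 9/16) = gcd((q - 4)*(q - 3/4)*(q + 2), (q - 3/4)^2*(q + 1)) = q - 3/4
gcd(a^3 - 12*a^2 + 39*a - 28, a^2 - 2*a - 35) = a - 7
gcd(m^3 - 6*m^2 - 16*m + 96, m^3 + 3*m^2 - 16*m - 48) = m^2 - 16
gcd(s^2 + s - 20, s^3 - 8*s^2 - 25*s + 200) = s + 5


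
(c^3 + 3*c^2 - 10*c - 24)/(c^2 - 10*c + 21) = (c^2 + 6*c + 8)/(c - 7)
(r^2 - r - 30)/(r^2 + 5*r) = (r - 6)/r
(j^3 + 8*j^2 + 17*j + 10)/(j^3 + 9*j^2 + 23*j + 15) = (j + 2)/(j + 3)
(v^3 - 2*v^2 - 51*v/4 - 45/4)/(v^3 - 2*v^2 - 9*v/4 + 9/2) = (2*v^2 - 7*v - 15)/(2*v^2 - 7*v + 6)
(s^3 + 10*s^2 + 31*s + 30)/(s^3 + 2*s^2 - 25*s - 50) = (s + 3)/(s - 5)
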